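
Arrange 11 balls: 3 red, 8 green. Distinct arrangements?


11!/(3!×8!) = 165

165


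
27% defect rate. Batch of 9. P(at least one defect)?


P(all good) = (73/100)^9 = 58871586708267913/1000000000000000000
P(≥1 defect) = 941128413291732087/1000000000000000000

P = 941128413291732087/1000000000000000000 ≈ 94.11%


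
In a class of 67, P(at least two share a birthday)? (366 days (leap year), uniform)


P(all different) = Π(366-i)/366 for i=0..66
= 0.001590
P(match) = 1 - 0.001590 = 0.998410

P ≈ 0.9984 ≈ 99.84%


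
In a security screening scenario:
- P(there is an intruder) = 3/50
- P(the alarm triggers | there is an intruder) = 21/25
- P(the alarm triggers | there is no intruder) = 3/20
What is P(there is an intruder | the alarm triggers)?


Using Bayes' theorem:
P(A|B) = P(B|A)·P(A) / P(B)

P(the alarm triggers) = 21/25 × 3/50 + 3/20 × 47/50
= 63/1250 + 141/1000 = 957/5000

P(there is an intruder|the alarm triggers) = (63/1250) / (957/5000) = 84/319

P(there is an intruder|the alarm triggers) = 84/319 ≈ 26.33%


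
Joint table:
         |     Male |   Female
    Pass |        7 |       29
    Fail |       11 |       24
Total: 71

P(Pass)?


P(Pass) = (7+29)/71 = 36/71

P(Pass) = 36/71 ≈ 50.70%


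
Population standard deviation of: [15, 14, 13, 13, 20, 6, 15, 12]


Mean = 108/8 = 27/2
  (15-27/2)²=9/4
  (14-27/2)²=1/4
  (13-27/2)²=1/4
  (13-27/2)²=1/4
  (20-27/2)²=169/4
  (6-27/2)²=225/4
  (15-27/2)²=9/4
  (12-27/2)²=9/4
Σ(x-μ)² = 106
σ² = 106/8 = 53/4

σ = √(53/4) ≈ 3.6401


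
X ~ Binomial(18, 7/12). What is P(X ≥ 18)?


P(X ≥ 18) = Σ P(X=i) for i=18..18
P(X=18) = 1628413597910449/26623333280885243904
Sum = 1628413597910449/26623333280885243904

P(X ≥ 18) = 1628413597910449/26623333280885243904 ≈ 0.01%


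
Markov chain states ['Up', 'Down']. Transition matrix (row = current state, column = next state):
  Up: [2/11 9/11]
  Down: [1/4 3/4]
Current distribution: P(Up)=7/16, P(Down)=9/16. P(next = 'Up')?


P(next=Up) = Σᵢ P(now=i)×P(i→Up)
= 7/16×2/11 + 9/16×1/4
= 7/88 + 9/64 = 155/704

P = 155/704 ≈ 0.2202


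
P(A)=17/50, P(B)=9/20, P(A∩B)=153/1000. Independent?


P(A)×P(B) = 153/1000
P(A∩B) = 153/1000
Equal ✓ → Independent

Yes, independent


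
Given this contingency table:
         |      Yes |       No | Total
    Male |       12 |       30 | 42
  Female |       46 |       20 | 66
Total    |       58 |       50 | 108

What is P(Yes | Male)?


P(Yes | Male) = 12/(12+30) = 12/42 = 2/7

P(Yes|Male) = 2/7 ≈ 28.57%


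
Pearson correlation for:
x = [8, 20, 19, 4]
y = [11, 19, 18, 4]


n=4, Σx=51, Σy=52, Σxy=826, Σx²=841, Σy²=822
r = (4×826 - 51×52)/√((4×841 - 51²)(4×822 - 52²))
= 652/√(763×584) = 652/√445592 ≈ 652/667.5268 ≈ 0.9767

r ≈ 0.9767


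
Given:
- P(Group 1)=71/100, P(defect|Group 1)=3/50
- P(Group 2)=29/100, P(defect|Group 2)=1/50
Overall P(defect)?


P(B) = Σ P(B|Aᵢ)×P(Aᵢ)
  3/50×71/100 = 213/5000
  1/50×29/100 = 29/5000
Sum = 121/2500

P(defect) = 121/2500 ≈ 4.84%


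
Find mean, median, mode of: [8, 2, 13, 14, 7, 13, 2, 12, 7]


Sorted: [2, 2, 7, 7, 8, 12, 13, 13, 14]
Mean = 78/9 = 26/3
Median = 8
Freq: {8: 1, 2: 2, 13: 2, 14: 1, 7: 2, 12: 1}
Mode: [2, 7, 13]

Mean=26/3, Median=8, Mode=[2, 7, 13]


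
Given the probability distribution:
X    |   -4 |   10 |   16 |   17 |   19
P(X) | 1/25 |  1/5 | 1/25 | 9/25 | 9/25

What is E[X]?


E[X] = Σ x·P(X=x)
= (-4)×(1/25) + (10)×(1/5) + (16)×(1/25) + (17)×(9/25) + (19)×(9/25)
= 386/25

E[X] = 386/25


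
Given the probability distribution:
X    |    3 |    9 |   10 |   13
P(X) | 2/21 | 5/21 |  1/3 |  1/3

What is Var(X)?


E[X] = 212/21
E[X²] = 2306/21
Var(X) = E[X²] - (E[X])² = 2306/21 - 44944/441 = 3482/441

Var(X) = 3482/441 ≈ 7.8957


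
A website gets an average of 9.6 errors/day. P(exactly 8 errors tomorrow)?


Poisson(λ=9.6): P(X=8) = e^(-λ)×λ^k/k!
= e^(-9.6) × 9.6^8 / 8!
≈ 6.772873649e-05 × 72138957.8984 / 40320 ≈ 0.121178

P(X=8) ≈ 0.121178 ≈ 12.12%


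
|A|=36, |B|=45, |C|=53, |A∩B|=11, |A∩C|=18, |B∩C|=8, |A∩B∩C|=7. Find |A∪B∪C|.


|A∪B∪C| = 36+45+53-11-18-8+7 = 104

|A∪B∪C| = 104


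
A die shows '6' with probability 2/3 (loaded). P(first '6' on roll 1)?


Geometric: P(X=1) = (1-p)^(k-1)×p = (1/3)^0×2/3 = 2/3

P(X=1) = 2/3 ≈ 66.67%


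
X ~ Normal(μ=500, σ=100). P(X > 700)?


z = (700-500)/100 = 2.0
P(X > 700) = 1 - P(Z ≤ 2.0) = 1 - 0.9772 = 0.0228

P(X > 700) ≈ 0.0228


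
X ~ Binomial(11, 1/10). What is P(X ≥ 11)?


P(X ≥ 11) = Σ P(X=i) for i=11..11
P(X=11) = 1/100000000000
Sum = 1/100000000000

P(X ≥ 11) = 1/100000000000 ≈ 0.00%


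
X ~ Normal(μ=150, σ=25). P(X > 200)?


z = (200-150)/25 = 2.0
P(X > 200) = 1 - P(Z ≤ 2.0) = 1 - 0.9772 = 0.0228

P(X > 200) ≈ 0.0228


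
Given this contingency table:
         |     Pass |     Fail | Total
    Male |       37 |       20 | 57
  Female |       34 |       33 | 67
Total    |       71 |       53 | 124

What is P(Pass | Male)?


P(Pass | Male) = 37/(37+20) = 37/57

P(Pass|Male) = 37/57 ≈ 64.91%


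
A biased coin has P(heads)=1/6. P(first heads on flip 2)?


Geometric: P(X=2) = (1-p)^(k-1)×p = (5/6)^1×1/6 = 5/36

P(X=2) = 5/36 ≈ 13.89%


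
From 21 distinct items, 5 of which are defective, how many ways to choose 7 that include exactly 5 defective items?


Choose 5 of the 5 defective items and 2 of the other 16 items:
C(5,5)×C(16,2) = 1×120 = 120

120


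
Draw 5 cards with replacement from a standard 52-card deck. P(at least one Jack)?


P(not a Jack) = 48/52 = 12/13
P(none in 5 draws) = (12/13)^5 = 248832/371293
P(≥1 Jack) = 1 - 248832/371293 = 122461/371293

P = 122461/371293 ≈ 32.98%


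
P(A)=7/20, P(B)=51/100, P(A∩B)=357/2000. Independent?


P(A)×P(B) = 357/2000
P(A∩B) = 357/2000
Equal ✓ → Independent

Yes, independent


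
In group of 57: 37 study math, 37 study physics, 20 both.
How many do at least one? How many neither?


|A∪B| = 37+37-20 = 54
Neither = 57-54 = 3

At least one: 54; Neither: 3


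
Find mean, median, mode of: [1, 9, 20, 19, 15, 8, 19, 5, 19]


Sorted: [1, 5, 8, 9, 15, 19, 19, 19, 20]
Mean = 115/9
Median = 15
Freq: {1: 1, 9: 1, 20: 1, 19: 3, 15: 1, 8: 1, 5: 1}
Mode: [19]

Mean=115/9, Median=15, Mode=19


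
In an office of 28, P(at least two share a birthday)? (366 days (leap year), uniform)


P(all different) = Π(366-i)/366 for i=0..27
= 0.346570
P(match) = 1 - 0.346570 = 0.653430

P ≈ 0.6534 ≈ 65.34%


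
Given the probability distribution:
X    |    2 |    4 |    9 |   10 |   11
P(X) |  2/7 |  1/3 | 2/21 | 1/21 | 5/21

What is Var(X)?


E[X] = 41/7
E[X²] = 1003/21
Var(X) = E[X²] - (E[X])² = 1003/21 - 1681/49 = 1978/147

Var(X) = 1978/147 ≈ 13.4558


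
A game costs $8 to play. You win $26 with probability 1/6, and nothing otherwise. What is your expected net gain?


E[gain] = (26-8)×1/6 + (-8)×5/6
= 3 - 20/3 = -11/3

Expected net gain = $-11/3 ≈ $-3.67


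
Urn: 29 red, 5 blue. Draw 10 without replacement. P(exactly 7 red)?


Hypergeometric: C(29,7)×C(5,3)/C(34,10)
= 1560780×10/131128140 = 690/5797

P(X=7) = 690/5797 ≈ 11.90%


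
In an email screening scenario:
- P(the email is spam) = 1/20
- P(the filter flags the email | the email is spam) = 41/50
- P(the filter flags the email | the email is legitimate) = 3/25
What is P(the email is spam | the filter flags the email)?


Using Bayes' theorem:
P(A|B) = P(B|A)·P(A) / P(B)

P(the filter flags the email) = 41/50 × 1/20 + 3/25 × 19/20
= 41/1000 + 57/500 = 31/200

P(the email is spam|the filter flags the email) = (41/1000) / (31/200) = 41/155

P(the email is spam|the filter flags the email) = 41/155 ≈ 26.45%


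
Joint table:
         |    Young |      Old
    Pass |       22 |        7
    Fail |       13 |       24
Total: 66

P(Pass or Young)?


P(Pass∨Young) = P(Pass) + P(Young) - P(Pass∧Young)
= (29 + 35 - 22)/66 = 42/66 = 7/11

P = 7/11 ≈ 63.64%


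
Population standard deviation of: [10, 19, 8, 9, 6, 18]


Mean = 70/6 = 35/3
  (10-35/3)²=25/9
  (19-35/3)²=484/9
  (8-35/3)²=121/9
  (9-35/3)²=64/9
  (6-35/3)²=289/9
  (18-35/3)²=361/9
Σ(x-μ)² = 448/3
σ² = (448/3)/6 = 224/9

σ = √(224/9) ≈ 4.9889


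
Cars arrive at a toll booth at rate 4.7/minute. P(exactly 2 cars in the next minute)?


Poisson(λ=4.7): P(X=2) = e^(-λ)×λ^k/k!
= e^(-4.7) × 4.7^2 / 2!
≈ 0.009095277102 × 22.09 / 2 ≈ 0.100457

P(X=2) ≈ 0.100457 ≈ 10.05%


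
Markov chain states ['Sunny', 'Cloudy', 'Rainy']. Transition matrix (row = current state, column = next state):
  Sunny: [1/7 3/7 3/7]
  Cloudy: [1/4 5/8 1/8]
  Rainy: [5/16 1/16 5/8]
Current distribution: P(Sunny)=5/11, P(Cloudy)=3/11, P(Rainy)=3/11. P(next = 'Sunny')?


P(next=Sunny) = Σᵢ P(now=i)×P(i→Sunny)
= 5/11×1/7 + 3/11×1/4 + 3/11×5/16
= 5/77 + 3/44 + 15/176 = 269/1232

P = 269/1232 ≈ 0.2183


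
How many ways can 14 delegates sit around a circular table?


Circular arrangements of 14 distinct objects: fix one position to break rotational symmetry.
(n-1)! = 13! = 6227020800

6227020800


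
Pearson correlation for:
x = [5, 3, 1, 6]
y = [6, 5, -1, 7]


n=4, Σx=15, Σy=17, Σxy=86, Σx²=71, Σy²=111
r = (4×86 - 15×17)/√((4×71 - 15²)(4×111 - 17²))
= 89/√(59×155) = 89/√9145 ≈ 89/95.6295 ≈ 0.9307

r ≈ 0.9307


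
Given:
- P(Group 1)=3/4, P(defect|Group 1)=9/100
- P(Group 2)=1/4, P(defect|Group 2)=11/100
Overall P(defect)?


P(B) = Σ P(B|Aᵢ)×P(Aᵢ)
  9/100×3/4 = 27/400
  11/100×1/4 = 11/400
Sum = 19/200

P(defect) = 19/200 ≈ 9.50%


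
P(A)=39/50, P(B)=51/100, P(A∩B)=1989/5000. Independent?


P(A)×P(B) = 1989/5000
P(A∩B) = 1989/5000
Equal ✓ → Independent

Yes, independent


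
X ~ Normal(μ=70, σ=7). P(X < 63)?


z = (63-70)/7 = -1.0
P(Z < -1.0) = 0.1587

P(X < 63) ≈ 0.1587


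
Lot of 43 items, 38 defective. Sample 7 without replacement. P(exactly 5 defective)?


Hypergeometric: C(38,5)×C(5,2)/C(43,7)
= 501942×10/32224114 = 3570/22919

P(X=5) = 3570/22919 ≈ 15.58%


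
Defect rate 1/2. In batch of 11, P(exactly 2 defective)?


Binomial: P(X=2) = C(11,2)×p^2×(1-p)^9
= 55 × 1/4 × 1/512 = 55/2048

P(X=2) = 55/2048 ≈ 2.69%


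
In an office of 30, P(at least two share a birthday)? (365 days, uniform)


P(all different) = Π(365-i)/365 for i=0..29
= 0.293684
P(match) = 1 - 0.293684 = 0.706316

P ≈ 0.7063 ≈ 70.63%


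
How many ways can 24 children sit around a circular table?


Circular arrangements of 24 distinct objects: fix one position to break rotational symmetry.
(n-1)! = 23! = 25852016738884976640000

25852016738884976640000


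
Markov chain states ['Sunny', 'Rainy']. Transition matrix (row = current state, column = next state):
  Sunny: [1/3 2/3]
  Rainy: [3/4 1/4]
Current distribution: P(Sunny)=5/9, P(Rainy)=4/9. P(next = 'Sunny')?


P(next=Sunny) = Σᵢ P(now=i)×P(i→Sunny)
= 5/9×1/3 + 4/9×3/4
= 5/27 + 1/3 = 14/27

P = 14/27 ≈ 0.5185


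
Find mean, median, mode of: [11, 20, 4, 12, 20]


Sorted: [4, 11, 12, 20, 20]
Mean = 67/5
Median = 12
Freq: {11: 1, 20: 2, 4: 1, 12: 1}
Mode: [20]

Mean=67/5, Median=12, Mode=20


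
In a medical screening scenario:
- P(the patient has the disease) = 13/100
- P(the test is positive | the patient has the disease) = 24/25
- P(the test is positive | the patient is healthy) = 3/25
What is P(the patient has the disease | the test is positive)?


Using Bayes' theorem:
P(A|B) = P(B|A)·P(A) / P(B)

P(the test is positive) = 24/25 × 13/100 + 3/25 × 87/100
= 78/625 + 261/2500 = 573/2500

P(the patient has the disease|the test is positive) = (78/625) / (573/2500) = 104/191

P(the patient has the disease|the test is positive) = 104/191 ≈ 54.45%


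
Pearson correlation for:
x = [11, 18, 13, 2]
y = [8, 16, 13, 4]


n=4, Σx=44, Σy=41, Σxy=553, Σx²=618, Σy²=505
r = (4×553 - 44×41)/√((4×618 - 44²)(4×505 - 41²))
= 408/√(536×339) = 408/√181704 ≈ 408/426.2675 ≈ 0.9571

r ≈ 0.9571


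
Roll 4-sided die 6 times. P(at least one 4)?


P(no 4)^6 = (3/4)^6 = 729/4096
P(≥1) = 1 - 729/4096 = 3367/4096

P = 3367/4096 ≈ 82.20%


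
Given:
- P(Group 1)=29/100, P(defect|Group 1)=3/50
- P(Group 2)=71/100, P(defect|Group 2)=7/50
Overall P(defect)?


P(B) = Σ P(B|Aᵢ)×P(Aᵢ)
  3/50×29/100 = 87/5000
  7/50×71/100 = 497/5000
Sum = 73/625

P(defect) = 73/625 ≈ 11.68%


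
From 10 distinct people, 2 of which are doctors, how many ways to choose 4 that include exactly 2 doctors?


Choose 2 of the 2 doctors and 2 of the other 8 people:
C(2,2)×C(8,2) = 1×28 = 28

28


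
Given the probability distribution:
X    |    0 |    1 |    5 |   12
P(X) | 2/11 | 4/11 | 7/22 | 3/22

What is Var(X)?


E[X] = 79/22
E[X²] = 615/22
Var(X) = E[X²] - (E[X])² = 615/22 - 6241/484 = 7289/484

Var(X) = 7289/484 ≈ 15.0599


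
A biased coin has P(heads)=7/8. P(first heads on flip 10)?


Geometric: P(X=10) = (1-p)^(k-1)×p = (1/8)^9×7/8 = 7/1073741824

P(X=10) = 7/1073741824 ≈ 0.00%


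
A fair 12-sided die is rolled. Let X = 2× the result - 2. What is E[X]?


E[die] = (1+12)/2 = 13/2
E[X] = 2×13/2 - 2 = 11

E[X] = 11


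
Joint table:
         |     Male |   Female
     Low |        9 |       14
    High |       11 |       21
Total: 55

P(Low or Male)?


P(Low∨Male) = P(Low) + P(Male) - P(Low∧Male)
= (23 + 20 - 9)/55 = 34/55

P = 34/55 ≈ 61.82%


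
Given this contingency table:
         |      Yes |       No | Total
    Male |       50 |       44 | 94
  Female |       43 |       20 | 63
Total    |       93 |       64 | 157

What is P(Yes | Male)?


P(Yes | Male) = 50/(50+44) = 50/94 = 25/47

P(Yes|Male) = 25/47 ≈ 53.19%


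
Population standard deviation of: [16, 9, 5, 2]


Mean = 32/4 = 8
  (16-8)²=64
  (9-8)²=1
  (5-8)²=9
  (2-8)²=36
Σ(x-μ)² = 110
σ² = 110/4 = 55/2

σ = √(55/2) ≈ 5.2440


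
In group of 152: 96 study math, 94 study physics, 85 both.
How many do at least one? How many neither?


|A∪B| = 96+94-85 = 105
Neither = 152-105 = 47

At least one: 105; Neither: 47


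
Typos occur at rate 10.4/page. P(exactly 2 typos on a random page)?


Poisson(λ=10.4): P(X=2) = e^(-λ)×λ^k/k!
= e^(-10.4) × 10.4^2 / 2!
≈ 3.043248301e-05 × 108.16 / 2 ≈ 0.001646

P(X=2) ≈ 0.001646 ≈ 0.16%


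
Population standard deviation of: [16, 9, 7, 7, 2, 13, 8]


Mean = 62/7
  (16-62/7)²=2500/49
  (9-62/7)²=1/49
  (7-62/7)²=169/49
  (7-62/7)²=169/49
  (2-62/7)²=2304/49
  (13-62/7)²=841/49
  (8-62/7)²=36/49
Σ(x-μ)² = 860/7
σ² = (860/7)/7 = 860/49

σ = √(860/49) ≈ 4.1894


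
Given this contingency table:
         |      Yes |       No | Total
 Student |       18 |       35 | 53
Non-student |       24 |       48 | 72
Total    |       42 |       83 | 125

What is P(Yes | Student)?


P(Yes | Student) = 18/(18+35) = 18/53

P(Yes|Student) = 18/53 ≈ 33.96%


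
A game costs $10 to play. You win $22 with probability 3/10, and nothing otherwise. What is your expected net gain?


E[gain] = (22-10)×3/10 + (-10)×7/10
= 18/5 - 7 = -17/5

Expected net gain = $-17/5 ≈ $-3.40


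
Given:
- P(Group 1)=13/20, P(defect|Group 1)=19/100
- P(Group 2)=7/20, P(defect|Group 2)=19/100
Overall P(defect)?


P(B) = Σ P(B|Aᵢ)×P(Aᵢ)
  19/100×13/20 = 247/2000
  19/100×7/20 = 133/2000
Sum = 19/100

P(defect) = 19/100 ≈ 19.00%


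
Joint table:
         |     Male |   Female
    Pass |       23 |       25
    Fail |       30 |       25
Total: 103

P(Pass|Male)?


P(Pass|Male) = 23/(23+30) = 23/53

P = 23/53 ≈ 43.40%


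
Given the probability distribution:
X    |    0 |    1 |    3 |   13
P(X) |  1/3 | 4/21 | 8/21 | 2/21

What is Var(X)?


E[X] = 18/7
E[X²] = 138/7
Var(X) = E[X²] - (E[X])² = 138/7 - 324/49 = 642/49

Var(X) = 642/49 ≈ 13.1020


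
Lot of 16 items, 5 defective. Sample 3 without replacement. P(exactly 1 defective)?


Hypergeometric: C(5,1)×C(11,2)/C(16,3)
= 5×55/560 = 55/112

P(X=1) = 55/112 ≈ 49.11%


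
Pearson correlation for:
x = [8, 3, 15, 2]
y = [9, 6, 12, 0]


n=4, Σx=28, Σy=27, Σxy=270, Σx²=302, Σy²=261
r = (4×270 - 28×27)/√((4×302 - 28²)(4×261 - 27²))
= 324/√(424×315) = 324/√133560 ≈ 324/365.4586 ≈ 0.8866

r ≈ 0.8866


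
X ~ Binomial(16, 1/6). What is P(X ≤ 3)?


P(X ≤ 3) = Σ P(X=i) for i=0..3
P(X=0) = 152587890625/2821109907456
P(X=1) = 30517578125/176319369216
P(X=2) = 30517578125/117546246144
P(X=3) = 42724609375/176319369216
Sum = 2056884765625/2821109907456

P(X ≤ 3) = 2056884765625/2821109907456 ≈ 72.91%


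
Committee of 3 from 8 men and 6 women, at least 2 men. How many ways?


Count by #men:
  2M,1W: C(8,2)×C(6,1)=168
  3M,0W: C(8,3)×C(6,0)=56
Total = 224

224


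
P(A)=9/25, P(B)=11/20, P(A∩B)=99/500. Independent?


P(A)×P(B) = 99/500
P(A∩B) = 99/500
Equal ✓ → Independent

Yes, independent


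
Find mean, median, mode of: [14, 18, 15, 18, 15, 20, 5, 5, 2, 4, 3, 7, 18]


Sorted: [2, 3, 4, 5, 5, 7, 14, 15, 15, 18, 18, 18, 20]
Mean = 144/13
Median = 14
Freq: {14: 1, 18: 3, 15: 2, 20: 1, 5: 2, 2: 1, 4: 1, 3: 1, 7: 1}
Mode: [18]

Mean=144/13, Median=14, Mode=18


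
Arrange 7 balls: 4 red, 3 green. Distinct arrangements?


7!/(4!×3!) = 35

35


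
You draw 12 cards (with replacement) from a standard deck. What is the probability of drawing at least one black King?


P(not a black King) = 50/52 = 25/26
P(none in 12 draws) = (25/26)^12 = 59604644775390625/95428956661682176
P(≥1 black King) = 1 - 59604644775390625/95428956661682176 = 35824311886291551/95428956661682176

P = 35824311886291551/95428956661682176 ≈ 37.54%


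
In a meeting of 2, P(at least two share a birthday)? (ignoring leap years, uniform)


P(all different) = Π(365-i)/365 for i=0..1
= 0.997260
P(match) = 1 - 0.997260 = 0.002740

P ≈ 0.0027 ≈ 0.27%


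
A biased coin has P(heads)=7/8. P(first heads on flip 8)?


Geometric: P(X=8) = (1-p)^(k-1)×p = (1/8)^7×7/8 = 7/16777216

P(X=8) = 7/16777216 ≈ 0.00%


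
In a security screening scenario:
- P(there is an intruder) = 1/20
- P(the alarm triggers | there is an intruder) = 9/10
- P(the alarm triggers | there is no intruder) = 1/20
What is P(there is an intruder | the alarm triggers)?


Using Bayes' theorem:
P(A|B) = P(B|A)·P(A) / P(B)

P(the alarm triggers) = 9/10 × 1/20 + 1/20 × 19/20
= 9/200 + 19/400 = 37/400

P(there is an intruder|the alarm triggers) = (9/200) / (37/400) = 18/37

P(there is an intruder|the alarm triggers) = 18/37 ≈ 48.65%


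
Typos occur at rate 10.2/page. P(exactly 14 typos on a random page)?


Poisson(λ=10.2): P(X=14) = e^(-λ)×λ^k/k!
= e^(-10.2) × 10.2^14 / 14!
≈ 3.717031868e-05 × 1.31947876306e+14 / 87178291200 ≈ 0.056259

P(X=14) ≈ 0.056259 ≈ 5.63%


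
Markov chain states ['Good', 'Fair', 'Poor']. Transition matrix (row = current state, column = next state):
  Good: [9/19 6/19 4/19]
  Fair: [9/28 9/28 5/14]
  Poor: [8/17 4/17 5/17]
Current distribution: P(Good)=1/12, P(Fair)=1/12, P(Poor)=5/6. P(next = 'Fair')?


P(next=Fair) = Σᵢ P(now=i)×P(i→Fair)
= 1/12×6/19 + 1/12×9/28 + 5/6×4/17
= 1/38 + 3/112 + 10/51 = 27043/108528

P = 27043/108528 ≈ 0.2492


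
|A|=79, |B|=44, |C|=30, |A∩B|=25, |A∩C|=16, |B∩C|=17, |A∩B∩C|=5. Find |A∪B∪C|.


|A∪B∪C| = 79+44+30-25-16-17+5 = 100

|A∪B∪C| = 100


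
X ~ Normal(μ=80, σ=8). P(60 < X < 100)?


z₁=(60-80)/8=-2.5, z₂=(100-80)/8=2.5
P = Φ(2.5) - Φ(-2.5) = 0.993790 - 0.006210 = 0.987580 ≈ 0.9876

P(60 < X < 100) ≈ 0.9876


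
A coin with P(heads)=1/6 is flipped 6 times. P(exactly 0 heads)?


Binomial: P(X=0) = C(6,0)×p^0×(1-p)^6
= 1 × 1 × 15625/46656 = 15625/46656

P(X=0) = 15625/46656 ≈ 33.49%


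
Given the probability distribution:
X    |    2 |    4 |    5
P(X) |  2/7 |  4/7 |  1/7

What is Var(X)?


E[X] = 25/7
E[X²] = 97/7
Var(X) = E[X²] - (E[X])² = 97/7 - 625/49 = 54/49

Var(X) = 54/49 ≈ 1.1020


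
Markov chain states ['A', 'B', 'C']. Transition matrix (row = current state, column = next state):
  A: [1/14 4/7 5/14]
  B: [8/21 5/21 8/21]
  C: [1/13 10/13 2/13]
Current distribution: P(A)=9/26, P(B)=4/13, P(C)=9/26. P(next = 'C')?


P(next=C) = Σᵢ P(now=i)×P(i→C)
= 9/26×5/14 + 4/13×8/21 + 9/26×2/13
= 45/364 + 32/273 + 9/169 = 4175/14196

P = 4175/14196 ≈ 0.2941


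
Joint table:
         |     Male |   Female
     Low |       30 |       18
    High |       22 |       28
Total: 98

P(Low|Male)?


P(Low|Male) = 30/(30+22) = 30/52 = 15/26

P = 15/26 ≈ 57.69%


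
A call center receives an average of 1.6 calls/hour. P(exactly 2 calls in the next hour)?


Poisson(λ=1.6): P(X=2) = e^(-λ)×λ^k/k!
= e^(-1.6) × 1.6^2 / 2!
≈ 0.201896518 × 2.56 / 2 ≈ 0.258428

P(X=2) ≈ 0.258428 ≈ 25.84%


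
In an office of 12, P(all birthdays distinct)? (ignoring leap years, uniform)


P(all different) = Π(365-i)/365 for i=0..11
= (365/365)×(364/365)×...×(354/365)
= 0.832975

P ≈ 0.8330 ≈ 83.30%


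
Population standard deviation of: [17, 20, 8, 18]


Mean = 63/4
  (17-63/4)²=25/16
  (20-63/4)²=289/16
  (8-63/4)²=961/16
  (18-63/4)²=81/16
Σ(x-μ)² = 339/4
σ² = (339/4)/4 = 339/16

σ = √(339/16) ≈ 4.6030


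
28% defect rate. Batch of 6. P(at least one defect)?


P(all good) = (18/25)^6 = 34012224/244140625
P(≥1 defect) = 210128401/244140625

P = 210128401/244140625 ≈ 86.07%


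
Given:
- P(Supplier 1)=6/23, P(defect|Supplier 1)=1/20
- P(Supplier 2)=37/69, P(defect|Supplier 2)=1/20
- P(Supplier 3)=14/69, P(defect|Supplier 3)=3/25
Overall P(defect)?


P(B) = Σ P(B|Aᵢ)×P(Aᵢ)
  1/20×6/23 = 3/230
  1/20×37/69 = 37/1380
  3/25×14/69 = 14/575
Sum = 443/6900

P(defect) = 443/6900 ≈ 6.42%


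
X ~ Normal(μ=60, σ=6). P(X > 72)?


z = (72-60)/6 = 2.0
P(X > 72) = 1 - P(Z ≤ 2.0) = 1 - 0.9772 = 0.0228

P(X > 72) ≈ 0.0228


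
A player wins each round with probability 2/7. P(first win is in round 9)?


Geometric: P(X=9) = (1-p)^(k-1)×p = (5/7)^8×2/7 = 781250/40353607

P(X=9) = 781250/40353607 ≈ 1.94%


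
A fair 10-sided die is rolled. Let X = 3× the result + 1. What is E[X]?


E[die] = (1+10)/2 = 11/2
E[X] = 3×11/2 + 1 = 35/2

E[X] = 35/2


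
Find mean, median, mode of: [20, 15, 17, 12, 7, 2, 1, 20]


Sorted: [1, 2, 7, 12, 15, 17, 20, 20]
Mean = 94/8 = 47/4
Median = 27/2
Freq: {20: 2, 15: 1, 17: 1, 12: 1, 7: 1, 2: 1, 1: 1}
Mode: [20]

Mean=47/4, Median=27/2, Mode=20


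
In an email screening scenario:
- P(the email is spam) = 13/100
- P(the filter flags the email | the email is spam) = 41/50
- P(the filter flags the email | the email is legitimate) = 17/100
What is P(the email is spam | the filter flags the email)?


Using Bayes' theorem:
P(A|B) = P(B|A)·P(A) / P(B)

P(the filter flags the email) = 41/50 × 13/100 + 17/100 × 87/100
= 533/5000 + 1479/10000 = 509/2000

P(the email is spam|the filter flags the email) = (533/5000) / (509/2000) = 1066/2545

P(the email is spam|the filter flags the email) = 1066/2545 ≈ 41.89%


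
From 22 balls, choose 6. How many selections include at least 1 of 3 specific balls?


Complement: C(22,6) - C(19,6) = 74613 - 27132 = 47481

47481


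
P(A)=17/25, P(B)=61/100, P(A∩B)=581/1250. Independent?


P(A)×P(B) = 1037/2500
P(A∩B) = 581/1250
Not equal → NOT independent

No, not independent


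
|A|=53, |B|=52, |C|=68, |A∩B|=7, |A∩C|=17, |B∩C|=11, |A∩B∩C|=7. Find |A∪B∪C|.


|A∪B∪C| = 53+52+68-7-17-11+7 = 145

|A∪B∪C| = 145


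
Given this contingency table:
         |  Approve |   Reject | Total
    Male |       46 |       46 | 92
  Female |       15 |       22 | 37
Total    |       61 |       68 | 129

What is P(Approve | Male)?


P(Approve | Male) = 46/(46+46) = 46/92 = 1/2

P(Approve|Male) = 1/2 ≈ 50.00%


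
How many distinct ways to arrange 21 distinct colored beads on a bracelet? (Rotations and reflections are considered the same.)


Free circular arrangements: rotations and reflections both identified.
(n-1)!/2 = 20!/2 = 2432902008176640000/2 = 1216451004088320000

1216451004088320000


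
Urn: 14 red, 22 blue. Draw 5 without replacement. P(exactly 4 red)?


Hypergeometric: C(14,4)×C(22,1)/C(36,5)
= 1001×22/376992 = 143/2448

P(X=4) = 143/2448 ≈ 5.84%


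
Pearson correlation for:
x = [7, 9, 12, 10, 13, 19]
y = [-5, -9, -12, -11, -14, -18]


n=6, Σx=70, Σy=-69, Σxy=-894, Σx²=904, Σy²=891
r = (6×(-894) - 70×(-69))/√((6×904 - 70²)(6×891 - (-69)²))
= -534/√(524×585) = -534/√306540 ≈ -534/553.6605 ≈ -0.9645

r ≈ -0.9645


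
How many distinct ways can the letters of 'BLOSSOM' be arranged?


Letters: 7, freq: {'B': 1, 'L': 1, 'O': 2, 'S': 2, 'M': 1}
7!/(1!×1!×2!×2!×1!) = 5040/4 = 1260

1260


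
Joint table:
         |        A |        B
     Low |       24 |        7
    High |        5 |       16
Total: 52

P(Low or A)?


P(Low∨A) = P(Low) + P(A) - P(Low∧A)
= (31 + 29 - 24)/52 = 36/52 = 9/13

P = 9/13 ≈ 69.23%


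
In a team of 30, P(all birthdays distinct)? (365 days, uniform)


P(all different) = Π(365-i)/365 for i=0..29
= (365/365)×(364/365)×...×(336/365)
= 0.293684

P ≈ 0.2937 ≈ 29.37%


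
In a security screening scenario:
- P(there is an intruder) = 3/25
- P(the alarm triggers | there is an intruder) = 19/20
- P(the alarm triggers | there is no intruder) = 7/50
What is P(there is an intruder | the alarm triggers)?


Using Bayes' theorem:
P(A|B) = P(B|A)·P(A) / P(B)

P(the alarm triggers) = 19/20 × 3/25 + 7/50 × 22/25
= 57/500 + 77/625 = 593/2500

P(there is an intruder|the alarm triggers) = (57/500) / (593/2500) = 285/593

P(there is an intruder|the alarm triggers) = 285/593 ≈ 48.06%


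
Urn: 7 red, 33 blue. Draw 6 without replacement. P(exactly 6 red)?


Hypergeometric: C(7,6)×C(33,0)/C(40,6)
= 7×1/3838380 = 1/548340

P(X=6) = 1/548340 ≈ 0.00%


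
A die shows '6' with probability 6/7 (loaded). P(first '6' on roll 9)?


Geometric: P(X=9) = (1-p)^(k-1)×p = (1/7)^8×6/7 = 6/40353607

P(X=9) = 6/40353607 ≈ 0.00%


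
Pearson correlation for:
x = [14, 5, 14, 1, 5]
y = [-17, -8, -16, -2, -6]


n=5, Σx=39, Σy=-49, Σxy=-534, Σx²=443, Σy²=649
r = (5×(-534) - 39×(-49))/√((5×443 - 39²)(5×649 - (-49)²))
= -759/√(694×844) = -759/√585736 ≈ -759/765.3339 ≈ -0.9917

r ≈ -0.9917


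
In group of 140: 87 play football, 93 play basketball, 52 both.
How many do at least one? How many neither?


|A∪B| = 87+93-52 = 128
Neither = 140-128 = 12

At least one: 128; Neither: 12


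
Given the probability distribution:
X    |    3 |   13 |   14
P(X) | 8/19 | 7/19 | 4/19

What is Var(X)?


E[X] = 9
E[X²] = 2039/19
Var(X) = E[X²] - (E[X])² = 2039/19 - 81 = 500/19

Var(X) = 500/19 ≈ 26.3158


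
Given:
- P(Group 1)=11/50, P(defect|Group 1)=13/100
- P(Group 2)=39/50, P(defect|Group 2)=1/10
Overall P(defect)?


P(B) = Σ P(B|Aᵢ)×P(Aᵢ)
  13/100×11/50 = 143/5000
  1/10×39/50 = 39/500
Sum = 533/5000

P(defect) = 533/5000 ≈ 10.66%


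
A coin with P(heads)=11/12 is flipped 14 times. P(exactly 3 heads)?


Binomial: P(X=3) = C(14,3)×p^3×(1-p)^11
= 364 × 1331/1728 × 1/743008370688 = 121121/320979616137216

P(X=3) = 121121/320979616137216 ≈ 0.00%


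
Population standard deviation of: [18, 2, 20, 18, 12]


Mean = 70/5 = 14
  (18-14)²=16
  (2-14)²=144
  (20-14)²=36
  (18-14)²=16
  (12-14)²=4
Σ(x-μ)² = 216
σ² = 216/5

σ = √(216/5) ≈ 6.5727


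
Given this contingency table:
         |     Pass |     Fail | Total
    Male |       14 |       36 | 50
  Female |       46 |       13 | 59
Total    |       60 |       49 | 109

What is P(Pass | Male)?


P(Pass | Male) = 14/(14+36) = 14/50 = 7/25

P(Pass|Male) = 7/25 ≈ 28.00%


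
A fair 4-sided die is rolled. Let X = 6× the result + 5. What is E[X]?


E[die] = (1+4)/2 = 5/2
E[X] = 6×5/2 + 5 = 20

E[X] = 20


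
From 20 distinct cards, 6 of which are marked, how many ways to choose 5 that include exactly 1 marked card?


Choose 1 of the 6 marked cards and 4 of the other 14 cards:
C(6,1)×C(14,4) = 6×1001 = 6006

6006


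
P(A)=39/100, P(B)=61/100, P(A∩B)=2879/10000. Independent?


P(A)×P(B) = 2379/10000
P(A∩B) = 2879/10000
Not equal → NOT independent

No, not independent


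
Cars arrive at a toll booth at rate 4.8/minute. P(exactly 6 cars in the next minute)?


Poisson(λ=4.8): P(X=6) = e^(-λ)×λ^k/k!
= e^(-4.8) × 4.8^6 / 6!
≈ 0.008229747049 × 12230.590464 / 720 ≈ 0.139798

P(X=6) ≈ 0.139798 ≈ 13.98%


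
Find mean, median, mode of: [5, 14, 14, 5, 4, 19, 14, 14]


Sorted: [4, 5, 5, 14, 14, 14, 14, 19]
Mean = 89/8
Median = 14
Freq: {5: 2, 14: 4, 4: 1, 19: 1}
Mode: [14]

Mean=89/8, Median=14, Mode=14


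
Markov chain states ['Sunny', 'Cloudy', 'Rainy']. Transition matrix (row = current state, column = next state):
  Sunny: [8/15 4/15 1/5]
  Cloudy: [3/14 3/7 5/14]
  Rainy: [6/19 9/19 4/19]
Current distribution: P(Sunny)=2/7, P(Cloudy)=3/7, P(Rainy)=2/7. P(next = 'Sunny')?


P(next=Sunny) = Σᵢ P(now=i)×P(i→Sunny)
= 2/7×8/15 + 3/7×3/14 + 2/7×6/19
= 16/105 + 9/98 + 12/133 = 9341/27930

P = 9341/27930 ≈ 0.3344


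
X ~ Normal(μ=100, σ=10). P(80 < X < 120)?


z₁=(80-100)/10=-2.0, z₂=(120-100)/10=2.0
P = Φ(2.0) - Φ(-2.0) = 0.977250 - 0.022750 = 0.954500 ≈ 0.9545

P(80 < X < 120) ≈ 0.9545


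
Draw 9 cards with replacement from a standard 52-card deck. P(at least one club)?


P(not a club) = 39/52 = 3/4
P(none in 9 draws) = (3/4)^9 = 19683/262144
P(≥1 club) = 1 - 19683/262144 = 242461/262144

P = 242461/262144 ≈ 92.49%


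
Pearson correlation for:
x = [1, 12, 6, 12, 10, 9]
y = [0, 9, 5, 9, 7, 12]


n=6, Σx=50, Σy=42, Σxy=424, Σx²=506, Σy²=380
r = (6×424 - 50×42)/√((6×506 - 50²)(6×380 - 42²))
= 444/√(536×516) = 444/√276576 ≈ 444/525.9049 ≈ 0.8443

r ≈ 0.8443


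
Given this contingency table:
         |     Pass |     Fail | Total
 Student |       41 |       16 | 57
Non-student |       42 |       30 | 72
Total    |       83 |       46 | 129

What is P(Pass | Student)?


P(Pass | Student) = 41/(41+16) = 41/57

P(Pass|Student) = 41/57 ≈ 71.93%


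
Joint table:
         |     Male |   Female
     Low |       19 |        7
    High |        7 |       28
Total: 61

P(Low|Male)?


P(Low|Male) = 19/(19+7) = 19/26

P = 19/26 ≈ 73.08%


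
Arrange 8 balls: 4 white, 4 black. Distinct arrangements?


8!/(4!×4!) = 70

70


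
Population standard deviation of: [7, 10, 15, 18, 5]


Mean = 55/5 = 11
  (7-11)²=16
  (10-11)²=1
  (15-11)²=16
  (18-11)²=49
  (5-11)²=36
Σ(x-μ)² = 118
σ² = 118/5

σ = √(118/5) ≈ 4.8580


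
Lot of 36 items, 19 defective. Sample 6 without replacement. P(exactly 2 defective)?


Hypergeometric: C(19,2)×C(17,4)/C(36,6)
= 171×2380/1947792 = 285/1364

P(X=2) = 285/1364 ≈ 20.89%


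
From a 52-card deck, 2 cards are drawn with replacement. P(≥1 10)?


P(not a 10) = 48/52 = 12/13
P(none in 2 draws) = (12/13)^2 = 144/169
P(≥1 10) = 1 - 144/169 = 25/169

P = 25/169 ≈ 14.79%


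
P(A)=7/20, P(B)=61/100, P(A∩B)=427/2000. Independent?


P(A)×P(B) = 427/2000
P(A∩B) = 427/2000
Equal ✓ → Independent

Yes, independent


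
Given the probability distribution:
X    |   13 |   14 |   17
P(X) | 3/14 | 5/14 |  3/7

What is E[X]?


E[X] = Σ x·P(X=x)
= (13)×(3/14) + (14)×(5/14) + (17)×(3/7)
= 211/14

E[X] = 211/14


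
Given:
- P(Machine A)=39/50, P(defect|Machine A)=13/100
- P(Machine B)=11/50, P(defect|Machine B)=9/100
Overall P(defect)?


P(B) = Σ P(B|Aᵢ)×P(Aᵢ)
  13/100×39/50 = 507/5000
  9/100×11/50 = 99/5000
Sum = 303/2500

P(defect) = 303/2500 ≈ 12.12%


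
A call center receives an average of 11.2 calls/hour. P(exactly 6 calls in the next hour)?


Poisson(λ=11.2): P(X=6) = e^(-λ)×λ^k/k!
= e^(-11.2) × 11.2^6 / 6!
≈ 1.367419607e-05 × 1973822.68518 / 720 ≈ 0.037487

P(X=6) ≈ 0.037487 ≈ 3.75%


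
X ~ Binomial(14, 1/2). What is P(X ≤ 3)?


P(X ≤ 3) = Σ P(X=i) for i=0..3
P(X=0) = 1/16384
P(X=1) = 7/8192
P(X=2) = 91/16384
P(X=3) = 91/4096
Sum = 235/8192

P(X ≤ 3) = 235/8192 ≈ 2.87%


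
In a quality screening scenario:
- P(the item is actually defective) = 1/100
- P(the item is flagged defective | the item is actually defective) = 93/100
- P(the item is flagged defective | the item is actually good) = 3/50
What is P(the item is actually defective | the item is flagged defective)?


Using Bayes' theorem:
P(A|B) = P(B|A)·P(A) / P(B)

P(the item is flagged defective) = 93/100 × 1/100 + 3/50 × 99/100
= 93/10000 + 297/5000 = 687/10000

P(the item is actually defective|the item is flagged defective) = (93/10000) / (687/10000) = 31/229

P(the item is actually defective|the item is flagged defective) = 31/229 ≈ 13.54%


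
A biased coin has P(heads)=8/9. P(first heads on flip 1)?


Geometric: P(X=1) = (1-p)^(k-1)×p = (1/9)^0×8/9 = 8/9

P(X=1) = 8/9 ≈ 88.89%


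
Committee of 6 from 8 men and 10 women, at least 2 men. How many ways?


Count by #men:
  2M,4W: C(8,2)×C(10,4)=5880
  3M,3W: C(8,3)×C(10,3)=6720
  4M,2W: C(8,4)×C(10,2)=3150
  5M,1W: C(8,5)×C(10,1)=560
  6M,0W: C(8,6)×C(10,0)=28
Total = 16338

16338


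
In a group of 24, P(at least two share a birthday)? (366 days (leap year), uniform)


P(all different) = Π(366-i)/366 for i=0..23
= 0.462654
P(match) = 1 - 0.462654 = 0.537346

P ≈ 0.5373 ≈ 53.73%


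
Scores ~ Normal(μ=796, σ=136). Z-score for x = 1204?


z = (x - μ)/σ = (1204 - 796)/136 = 3.0

z = 3.0


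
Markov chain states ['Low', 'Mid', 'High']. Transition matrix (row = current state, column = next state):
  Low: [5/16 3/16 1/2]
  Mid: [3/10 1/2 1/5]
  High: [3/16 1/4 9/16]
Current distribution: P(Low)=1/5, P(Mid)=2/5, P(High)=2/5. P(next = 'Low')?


P(next=Low) = Σᵢ P(now=i)×P(i→Low)
= 1/5×5/16 + 2/5×3/10 + 2/5×3/16
= 1/16 + 3/25 + 3/40 = 103/400

P = 103/400 ≈ 0.2575


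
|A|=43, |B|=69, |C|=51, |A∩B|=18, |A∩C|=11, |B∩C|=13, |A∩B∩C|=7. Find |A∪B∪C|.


|A∪B∪C| = 43+69+51-18-11-13+7 = 128

|A∪B∪C| = 128


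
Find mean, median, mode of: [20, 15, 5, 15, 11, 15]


Sorted: [5, 11, 15, 15, 15, 20]
Mean = 81/6 = 27/2
Median = 15
Freq: {20: 1, 15: 3, 5: 1, 11: 1}
Mode: [15]

Mean=27/2, Median=15, Mode=15


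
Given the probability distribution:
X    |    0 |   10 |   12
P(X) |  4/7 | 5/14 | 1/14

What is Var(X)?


E[X] = 31/7
E[X²] = 46
Var(X) = E[X²] - (E[X])² = 46 - 961/49 = 1293/49

Var(X) = 1293/49 ≈ 26.3878


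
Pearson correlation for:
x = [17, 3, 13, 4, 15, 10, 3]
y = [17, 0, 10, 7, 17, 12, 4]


n=7, Σx=65, Σy=67, Σxy=834, Σx²=817, Σy²=887
r = (7×834 - 65×67)/√((7×817 - 65²)(7×887 - 67²))
= 1483/√(1494×1720) = 1483/√2569680 ≈ 1483/1603.0221 ≈ 0.9251

r ≈ 0.9251


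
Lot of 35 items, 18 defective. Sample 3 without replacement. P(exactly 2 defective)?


Hypergeometric: C(18,2)×C(17,1)/C(35,3)
= 153×17/6545 = 153/385

P(X=2) = 153/385 ≈ 39.74%


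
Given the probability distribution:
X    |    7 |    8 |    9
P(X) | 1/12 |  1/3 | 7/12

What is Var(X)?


E[X] = 17/2
E[X²] = 218/3
Var(X) = E[X²] - (E[X])² = 218/3 - 289/4 = 5/12

Var(X) = 5/12 ≈ 0.4167


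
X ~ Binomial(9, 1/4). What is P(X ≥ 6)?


P(X ≥ 6) = Σ P(X=i) for i=6..9
P(X=6) = 567/65536
P(X=7) = 81/65536
P(X=8) = 27/262144
P(X=9) = 1/262144
Sum = 655/65536

P(X ≥ 6) = 655/65536 ≈ 1.00%


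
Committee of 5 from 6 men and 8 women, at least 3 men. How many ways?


Count by #men:
  3M,2W: C(6,3)×C(8,2)=560
  4M,1W: C(6,4)×C(8,1)=120
  5M,0W: C(6,5)×C(8,0)=6
Total = 686

686


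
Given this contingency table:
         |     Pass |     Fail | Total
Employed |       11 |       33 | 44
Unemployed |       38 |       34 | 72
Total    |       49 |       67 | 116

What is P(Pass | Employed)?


P(Pass | Employed) = 11/(11+33) = 11/44 = 1/4

P(Pass|Employed) = 1/4 ≈ 25.00%


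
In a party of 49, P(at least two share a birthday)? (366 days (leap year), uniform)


P(all different) = Π(366-i)/366 for i=0..48
= 0.034553
P(match) = 1 - 0.034553 = 0.965447

P ≈ 0.9654 ≈ 96.54%


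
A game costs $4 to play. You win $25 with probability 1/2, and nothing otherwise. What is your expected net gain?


E[gain] = (25-4)×1/2 + (-4)×1/2
= 21/2 - 2 = 17/2

Expected net gain = $17/2 ≈ $8.50


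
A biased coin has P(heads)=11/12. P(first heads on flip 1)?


Geometric: P(X=1) = (1-p)^(k-1)×p = (1/12)^0×11/12 = 11/12

P(X=1) = 11/12 ≈ 91.67%


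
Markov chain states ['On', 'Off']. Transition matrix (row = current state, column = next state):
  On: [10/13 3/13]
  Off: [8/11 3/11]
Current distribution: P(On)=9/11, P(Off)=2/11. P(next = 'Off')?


P(next=Off) = Σᵢ P(now=i)×P(i→Off)
= 9/11×3/13 + 2/11×3/11
= 27/143 + 6/121 = 375/1573

P = 375/1573 ≈ 0.2384


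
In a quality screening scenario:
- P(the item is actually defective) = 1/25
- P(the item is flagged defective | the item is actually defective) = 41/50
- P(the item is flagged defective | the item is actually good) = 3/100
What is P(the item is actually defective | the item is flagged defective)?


Using Bayes' theorem:
P(A|B) = P(B|A)·P(A) / P(B)

P(the item is flagged defective) = 41/50 × 1/25 + 3/100 × 24/25
= 41/1250 + 18/625 = 77/1250

P(the item is actually defective|the item is flagged defective) = (41/1250) / (77/1250) = 41/77

P(the item is actually defective|the item is flagged defective) = 41/77 ≈ 53.25%


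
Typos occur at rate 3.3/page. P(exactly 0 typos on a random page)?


Poisson(λ=3.3): P(X=0) = e^(-λ)×λ^k/k!
= e^(-3.3) × 3.3^0 / 0!
≈ 0.0368831674 × 1 / 1 ≈ 0.036883

P(X=0) ≈ 0.036883 ≈ 3.69%


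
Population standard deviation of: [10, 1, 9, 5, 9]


Mean = 34/5
  (10-34/5)²=256/25
  (1-34/5)²=841/25
  (9-34/5)²=121/25
  (5-34/5)²=81/25
  (9-34/5)²=121/25
Σ(x-μ)² = 284/5
σ² = (284/5)/5 = 284/25

σ = √(284/25) ≈ 3.3705


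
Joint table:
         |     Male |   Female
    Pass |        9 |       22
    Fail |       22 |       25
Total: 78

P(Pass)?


P(Pass) = (9+22)/78 = 31/78

P(Pass) = 31/78 ≈ 39.74%


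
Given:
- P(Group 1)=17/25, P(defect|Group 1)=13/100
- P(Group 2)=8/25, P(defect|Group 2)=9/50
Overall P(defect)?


P(B) = Σ P(B|Aᵢ)×P(Aᵢ)
  13/100×17/25 = 221/2500
  9/50×8/25 = 36/625
Sum = 73/500

P(defect) = 73/500 ≈ 14.60%


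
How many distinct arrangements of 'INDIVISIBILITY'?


Letters: 14, freq: {'I': 6, 'N': 1, 'D': 1, 'V': 1, 'S': 1, 'B': 1, 'L': 1, 'T': 1, 'Y': 1}
14!/(6!×1!×1!×1!×1!×1!×1!×1!×1!) = 87178291200/720 = 121080960

121080960


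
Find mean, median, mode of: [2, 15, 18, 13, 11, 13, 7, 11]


Sorted: [2, 7, 11, 11, 13, 13, 15, 18]
Mean = 90/8 = 45/4
Median = 12
Freq: {2: 1, 15: 1, 18: 1, 13: 2, 11: 2, 7: 1}
Mode: [11, 13]

Mean=45/4, Median=12, Mode=[11, 13]


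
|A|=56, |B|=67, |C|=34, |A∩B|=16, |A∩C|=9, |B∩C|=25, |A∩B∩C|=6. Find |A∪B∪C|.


|A∪B∪C| = 56+67+34-16-9-25+6 = 113

|A∪B∪C| = 113


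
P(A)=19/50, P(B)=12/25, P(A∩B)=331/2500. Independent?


P(A)×P(B) = 114/625
P(A∩B) = 331/2500
Not equal → NOT independent

No, not independent


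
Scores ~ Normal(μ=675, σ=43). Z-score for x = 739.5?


z = (x - μ)/σ = (739.5 - 675)/43 = 1.5

z = 1.5


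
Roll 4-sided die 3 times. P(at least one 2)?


P(no 2)^3 = (3/4)^3 = 27/64
P(≥1) = 1 - 27/64 = 37/64

P = 37/64 ≈ 57.81%
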